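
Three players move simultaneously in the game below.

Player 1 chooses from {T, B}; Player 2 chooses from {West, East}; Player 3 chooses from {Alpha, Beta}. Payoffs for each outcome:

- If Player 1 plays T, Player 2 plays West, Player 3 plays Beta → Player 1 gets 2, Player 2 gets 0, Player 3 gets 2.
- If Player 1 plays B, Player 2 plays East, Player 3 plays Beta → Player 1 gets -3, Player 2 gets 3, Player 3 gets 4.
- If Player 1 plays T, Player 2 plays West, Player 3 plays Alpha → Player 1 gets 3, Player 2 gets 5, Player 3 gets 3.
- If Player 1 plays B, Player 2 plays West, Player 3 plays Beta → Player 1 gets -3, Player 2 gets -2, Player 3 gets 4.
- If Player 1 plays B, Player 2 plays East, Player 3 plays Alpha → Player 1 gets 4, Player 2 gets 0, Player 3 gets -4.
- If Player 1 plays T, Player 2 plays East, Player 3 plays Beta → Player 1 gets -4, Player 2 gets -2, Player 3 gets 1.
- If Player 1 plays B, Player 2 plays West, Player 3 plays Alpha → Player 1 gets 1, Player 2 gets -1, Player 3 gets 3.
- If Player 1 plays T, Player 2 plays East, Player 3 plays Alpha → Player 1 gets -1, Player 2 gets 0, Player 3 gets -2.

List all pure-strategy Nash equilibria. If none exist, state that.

Player 1 against (West, Alpha): payoffs 3, 1 → best response T.
Player 1 against (West, Beta): payoffs 2, -3 → best response T.
Player 1 against (East, Alpha): payoffs -1, 4 → best response B.
Player 1 against (East, Beta): payoffs -4, -3 → best response B.
Player 2 against (T, Alpha): payoffs 5, 0 → best response West.
Player 2 against (T, Beta): payoffs 0, -2 → best response West.
Player 2 against (B, Alpha): payoffs -1, 0 → best response East.
Player 2 against (B, Beta): payoffs -2, 3 → best response East.
Player 3 against (T, West): payoffs 3, 2 → best response Alpha.
Player 3 against (T, East): payoffs -2, 1 → best response Beta.
Player 3 against (B, West): payoffs 3, 4 → best response Beta.
Player 3 against (B, East): payoffs -4, 4 → best response Beta.
Mutual best responses: (T, West, Alpha); (B, East, Beta).

Pure-strategy Nash equilibria: (T, West, Alpha); (B, East, Beta)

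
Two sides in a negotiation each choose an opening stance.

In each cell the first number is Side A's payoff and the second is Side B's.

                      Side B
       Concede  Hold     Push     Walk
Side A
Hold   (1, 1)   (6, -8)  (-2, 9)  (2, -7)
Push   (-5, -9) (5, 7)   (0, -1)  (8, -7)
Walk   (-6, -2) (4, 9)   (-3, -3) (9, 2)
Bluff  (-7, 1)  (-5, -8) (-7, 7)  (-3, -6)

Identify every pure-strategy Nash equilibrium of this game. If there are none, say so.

For each player, find the best response to each opponent profile; mutual best responses are the pure NE.
Side A against Concede: payoffs 1, -5, -6, -7 → best response Hold.
Side A against Hold: payoffs 6, 5, 4, -5 → best response Hold.
Side A against Push: payoffs -2, 0, -3, -7 → best response Push.
Side A against Walk: payoffs 2, 8, 9, -3 → best response Walk.
Side B against Hold: payoffs 1, -8, 9, -7 → best response Push.
Side B against Push: payoffs -9, 7, -1, -7 → best response Hold.
Side B against Walk: payoffs -2, 9, -3, 2 → best response Hold.
Side B against Bluff: payoffs 1, -8, 7, -6 → best response Push.
No profile is a mutual best response for all players.

none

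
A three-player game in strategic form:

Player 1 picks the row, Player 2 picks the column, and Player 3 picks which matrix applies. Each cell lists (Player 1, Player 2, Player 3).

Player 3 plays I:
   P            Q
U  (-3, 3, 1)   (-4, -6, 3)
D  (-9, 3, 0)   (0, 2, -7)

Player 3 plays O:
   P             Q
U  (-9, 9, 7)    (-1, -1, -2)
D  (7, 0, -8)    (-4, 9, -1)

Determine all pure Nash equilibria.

(U, P, I): Player 3 can switch to O (1 → 7). Not NE.
(U, P, O): Player 1 can switch to D (-9 → 7). Not NE.
(U, Q, I): Player 1 can switch to D (-4 → 0). Not NE.
(U, Q, O): Player 2 can switch to P (-1 → 9). Not NE.
(D, P, I): Player 1 can switch to U (-9 → -3). Not NE.
(D, P, O): Player 2 can switch to Q (0 → 9). Not NE.
(D, Q, I): Player 2 can switch to P (2 → 3). Not NE.
(D, Q, O): Player 1 can switch to U (-4 → -1). Not NE.

This game has no pure Nash equilibrium.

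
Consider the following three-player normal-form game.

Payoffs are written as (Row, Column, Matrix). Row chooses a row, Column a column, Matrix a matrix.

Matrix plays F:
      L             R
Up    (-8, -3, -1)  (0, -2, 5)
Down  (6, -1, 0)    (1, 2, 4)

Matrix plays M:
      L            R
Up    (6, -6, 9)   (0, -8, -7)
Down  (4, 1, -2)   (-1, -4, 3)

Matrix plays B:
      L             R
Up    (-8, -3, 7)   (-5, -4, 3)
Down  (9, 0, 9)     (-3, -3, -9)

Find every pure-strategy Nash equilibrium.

Check each profile: it is a Nash equilibrium iff no player can strictly gain by switching unilaterally.
(Up, L, F): Row can switch to Down (-8 → 6). Not NE.
(Up, L, M): Row gets 6, best alternative 4; Column gets -6, best alternative -8; Matrix gets 9, best alternative 7. No profitable deviation — NE.
(Up, L, B): Row can switch to Down (-8 → 9). Not NE.
(Up, R, F): Row can switch to Down (0 → 1). Not NE.
(Up, R, M): Column can switch to L (-8 → -6). Not NE.
(Up, R, B): Row can switch to Down (-5 → -3). Not NE.
(Down, L, F): Column can switch to R (-1 → 2). Not NE.
(Down, L, M): Row can switch to Up (4 → 6). Not NE.
(Down, L, B): Row gets 9, best alternative -8; Column gets 0, best alternative -3; Matrix gets 9, best alternative 0. No profitable deviation — NE.
(Down, R, F): Row gets 1, best alternative 0; Column gets 2, best alternative -1; Matrix gets 4, best alternative 3. No profitable deviation — NE.
(Down, R, M): Row can switch to Up (-1 → 0). Not NE.
(The remaining 1 profile has a profitable deviation by the same check.)

(Up, L, M), (Down, L, B), (Down, R, F)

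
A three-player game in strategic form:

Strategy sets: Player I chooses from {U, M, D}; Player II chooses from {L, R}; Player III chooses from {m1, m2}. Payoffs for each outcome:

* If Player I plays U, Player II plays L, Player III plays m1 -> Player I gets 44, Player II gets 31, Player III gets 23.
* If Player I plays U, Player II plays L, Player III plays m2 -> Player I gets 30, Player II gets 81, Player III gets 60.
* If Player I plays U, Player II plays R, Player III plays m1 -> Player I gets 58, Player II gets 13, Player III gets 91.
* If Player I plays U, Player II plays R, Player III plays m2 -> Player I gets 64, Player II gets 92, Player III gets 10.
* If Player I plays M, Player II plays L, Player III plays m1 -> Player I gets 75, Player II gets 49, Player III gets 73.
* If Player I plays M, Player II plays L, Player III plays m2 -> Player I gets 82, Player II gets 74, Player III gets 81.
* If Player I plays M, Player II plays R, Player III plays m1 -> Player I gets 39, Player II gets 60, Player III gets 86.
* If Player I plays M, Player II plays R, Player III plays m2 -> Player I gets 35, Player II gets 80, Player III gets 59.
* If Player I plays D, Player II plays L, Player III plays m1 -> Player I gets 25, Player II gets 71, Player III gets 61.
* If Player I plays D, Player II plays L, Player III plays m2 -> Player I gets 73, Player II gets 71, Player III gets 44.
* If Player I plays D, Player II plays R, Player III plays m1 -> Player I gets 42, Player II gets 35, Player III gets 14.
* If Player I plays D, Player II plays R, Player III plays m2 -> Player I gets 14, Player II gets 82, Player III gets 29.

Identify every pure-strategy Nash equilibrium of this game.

This game has no pure Nash equilibrium.

For each strategy profile, look for a profitable unilateral deviation.
(U, L, m1): Player I can switch to M (44 → 75). Not NE.
(U, L, m2): Player I can switch to M (30 → 82). Not NE.
(U, R, m1): Player II can switch to L (13 → 31). Not NE.
(U, R, m2): Player III can switch to m1 (10 → 91). Not NE.
(M, L, m1): Player II can switch to R (49 → 60). Not NE.
(M, L, m2): Player II can switch to R (74 → 80). Not NE.
(M, R, m1): Player I can switch to U (39 → 58). Not NE.
(M, R, m2): Player I can switch to U (35 → 64). Not NE.
(The remaining 4 profiles each have a profitable deviation by the same check.)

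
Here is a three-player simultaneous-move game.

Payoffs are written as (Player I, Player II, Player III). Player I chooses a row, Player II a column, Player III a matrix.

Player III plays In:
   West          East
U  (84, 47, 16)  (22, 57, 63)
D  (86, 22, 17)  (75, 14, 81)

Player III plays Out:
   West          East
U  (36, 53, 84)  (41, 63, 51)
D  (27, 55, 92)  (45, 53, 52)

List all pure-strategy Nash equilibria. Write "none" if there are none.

There is no pure-strategy Nash equilibrium.

For each player, find the best response to each opponent profile; mutual best responses are the pure NE.
Player I against (West, In): payoffs 84, 86 → best response D.
Player I against (West, Out): payoffs 36, 27 → best response U.
Player I against (East, In): payoffs 22, 75 → best response D.
Player I against (East, Out): payoffs 41, 45 → best response D.
Player II against (U, In): payoffs 47, 57 → best response East.
Player II against (U, Out): payoffs 53, 63 → best response East.
Player II against (D, In): payoffs 22, 14 → best response West.
Player II against (D, Out): payoffs 55, 53 → best response West.
Player III against (U, West): payoffs 16, 84 → best response Out.
Player III against (U, East): payoffs 63, 51 → best response In.
Player III against (D, West): payoffs 17, 92 → best response Out.
Player III against (D, East): payoffs 81, 52 → best response In.
No profile is a mutual best response for all players.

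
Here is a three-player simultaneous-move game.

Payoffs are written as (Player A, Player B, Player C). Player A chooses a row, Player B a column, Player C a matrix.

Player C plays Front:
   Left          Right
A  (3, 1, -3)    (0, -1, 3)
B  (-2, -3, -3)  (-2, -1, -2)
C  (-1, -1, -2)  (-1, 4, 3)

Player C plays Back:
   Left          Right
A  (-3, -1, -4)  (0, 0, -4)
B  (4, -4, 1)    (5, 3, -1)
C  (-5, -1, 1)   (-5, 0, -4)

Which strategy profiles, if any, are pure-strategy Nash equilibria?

Pure-strategy Nash equilibria: (A, Left, Front), (B, Right, Back)

(A, Left, Front): Player A gets 3, best alternative -1; Player B gets 1, best alternative -1; Player C gets -3, best alternative -4. No profitable deviation — NE.
(A, Left, Back): Player A can switch to B (-3 → 4). Not NE.
(A, Right, Front): Player B can switch to Left (-1 → 1). Not NE.
(A, Right, Back): Player A can switch to B (0 → 5). Not NE.
(B, Left, Front): Player A can switch to A (-2 → 3). Not NE.
(B, Left, Back): Player B can switch to Right (-4 → 3). Not NE.
(B, Right, Front): Player A can switch to A (-2 → 0). Not NE.
(B, Right, Back): Player A gets 5, best alternative 0; Player B gets 3, best alternative -4; Player C gets -1, best alternative -2. No profitable deviation — NE.
(C, Left, Front): Player A can switch to A (-1 → 3). Not NE.
(C, Left, Back): Player A can switch to A (-5 → -3). Not NE.
(C, Right, Front): Player A can switch to A (-1 → 0). Not NE.
(C, Right, Back): Player A can switch to A (-5 → 0). Not NE.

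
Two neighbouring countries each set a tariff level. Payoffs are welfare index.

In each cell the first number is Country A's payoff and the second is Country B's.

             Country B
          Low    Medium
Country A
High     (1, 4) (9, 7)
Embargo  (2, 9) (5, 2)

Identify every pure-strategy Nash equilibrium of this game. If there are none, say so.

Country A against Low: payoffs 1, 2 → best response Embargo.
Country A against Medium: payoffs 9, 5 → best response High.
Country B against High: payoffs 4, 7 → best response Medium.
Country B against Embargo: payoffs 9, 2 → best response Low.
Mutual best responses: (High, Medium); (Embargo, Low).

(High, Medium); (Embargo, Low)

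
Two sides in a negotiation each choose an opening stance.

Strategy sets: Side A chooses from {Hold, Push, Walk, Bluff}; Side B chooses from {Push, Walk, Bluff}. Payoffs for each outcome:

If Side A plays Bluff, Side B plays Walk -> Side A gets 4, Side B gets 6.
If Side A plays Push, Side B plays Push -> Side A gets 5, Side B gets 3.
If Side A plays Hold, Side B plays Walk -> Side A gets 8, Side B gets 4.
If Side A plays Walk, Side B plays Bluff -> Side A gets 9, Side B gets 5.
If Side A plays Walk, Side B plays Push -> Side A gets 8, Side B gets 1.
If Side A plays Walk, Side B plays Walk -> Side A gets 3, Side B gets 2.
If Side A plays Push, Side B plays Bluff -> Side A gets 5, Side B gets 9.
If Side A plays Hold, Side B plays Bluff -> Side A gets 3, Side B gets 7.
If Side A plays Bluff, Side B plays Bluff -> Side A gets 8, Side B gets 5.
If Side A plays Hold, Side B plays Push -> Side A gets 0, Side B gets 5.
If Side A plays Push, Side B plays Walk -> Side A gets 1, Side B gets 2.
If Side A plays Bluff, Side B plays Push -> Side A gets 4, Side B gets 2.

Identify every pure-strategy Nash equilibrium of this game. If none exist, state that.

For each player, find the best response to each opponent profile; mutual best responses are the pure NE.
Side A against Push: payoffs 0, 5, 8, 4 → best response Walk.
Side A against Walk: payoffs 8, 1, 3, 4 → best response Hold.
Side A against Bluff: payoffs 3, 5, 9, 8 → best response Walk.
Side B against Hold: payoffs 5, 4, 7 → best response Bluff.
Side B against Push: payoffs 3, 2, 9 → best response Bluff.
Side B against Walk: payoffs 1, 2, 5 → best response Bluff.
Side B against Bluff: payoffs 2, 6, 5 → best response Walk.
Mutual best responses: (Walk, Bluff).

The unique pure-strategy Nash equilibrium is (Walk, Bluff).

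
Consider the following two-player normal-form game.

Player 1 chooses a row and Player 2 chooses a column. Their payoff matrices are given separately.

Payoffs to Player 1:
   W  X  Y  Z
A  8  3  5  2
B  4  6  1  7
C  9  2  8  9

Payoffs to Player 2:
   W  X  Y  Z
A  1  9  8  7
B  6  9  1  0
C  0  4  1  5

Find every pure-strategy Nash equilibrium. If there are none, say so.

(B, X), (C, Z)

Player 1 against W: payoffs 8, 4, 9 → best response C.
Player 1 against X: payoffs 3, 6, 2 → best response B.
Player 1 against Y: payoffs 5, 1, 8 → best response C.
Player 1 against Z: payoffs 2, 7, 9 → best response C.
Player 2 against A: payoffs 1, 9, 8, 7 → best response X.
Player 2 against B: payoffs 6, 9, 1, 0 → best response X.
Player 2 against C: payoffs 0, 4, 1, 5 → best response Z.
Mutual best responses: (B, X); (C, Z).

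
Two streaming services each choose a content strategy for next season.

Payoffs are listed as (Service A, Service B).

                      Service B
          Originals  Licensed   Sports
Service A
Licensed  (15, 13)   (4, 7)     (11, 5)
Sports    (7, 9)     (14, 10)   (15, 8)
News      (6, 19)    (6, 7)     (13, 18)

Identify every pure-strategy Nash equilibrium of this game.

Pure-strategy Nash equilibria: (Licensed, Originals); (Sports, Licensed)

For each strategy profile, look for a profitable unilateral deviation.
(Licensed, Originals): Service A gets 15, best alternative 7; Service B gets 13, best alternative 7. No profitable deviation — NE.
(Licensed, Licensed): Service A can switch to Sports (4 → 14). Not NE.
(Licensed, Sports): Service A can switch to Sports (11 → 15). Not NE.
(Sports, Originals): Service A can switch to Licensed (7 → 15). Not NE.
(Sports, Licensed): Service A gets 14, best alternative 6; Service B gets 10, best alternative 9. No profitable deviation — NE.
(Sports, Sports): Service B can switch to Originals (8 → 9). Not NE.
(News, Originals): Service A can switch to Licensed (6 → 15). Not NE.
(News, Licensed): Service A can switch to Sports (6 → 14). Not NE.
(The remaining 1 profile has a profitable deviation by the same check.)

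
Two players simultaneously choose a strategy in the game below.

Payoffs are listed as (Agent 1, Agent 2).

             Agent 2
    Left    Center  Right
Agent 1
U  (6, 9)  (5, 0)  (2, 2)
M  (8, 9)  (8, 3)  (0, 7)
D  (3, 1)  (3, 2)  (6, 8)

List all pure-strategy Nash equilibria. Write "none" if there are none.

(U, Left): Agent 1 can switch to M (6 → 8). Not NE.
(U, Center): Agent 1 can switch to M (5 → 8). Not NE.
(U, Right): Agent 1 can switch to D (2 → 6). Not NE.
(M, Left): Agent 1 gets 8, best alternative 6; Agent 2 gets 9, best alternative 7. No profitable deviation — NE.
(M, Center): Agent 2 can switch to Left (3 → 9). Not NE.
(M, Right): Agent 1 can switch to U (0 → 2). Not NE.
(D, Left): Agent 1 can switch to U (3 → 6). Not NE.
(D, Center): Agent 1 can switch to U (3 → 5). Not NE.
(D, Right): Agent 1 gets 6, best alternative 2; Agent 2 gets 8, best alternative 2. No profitable deviation — NE.

The pure Nash equilibria are (M, Left), (D, Right).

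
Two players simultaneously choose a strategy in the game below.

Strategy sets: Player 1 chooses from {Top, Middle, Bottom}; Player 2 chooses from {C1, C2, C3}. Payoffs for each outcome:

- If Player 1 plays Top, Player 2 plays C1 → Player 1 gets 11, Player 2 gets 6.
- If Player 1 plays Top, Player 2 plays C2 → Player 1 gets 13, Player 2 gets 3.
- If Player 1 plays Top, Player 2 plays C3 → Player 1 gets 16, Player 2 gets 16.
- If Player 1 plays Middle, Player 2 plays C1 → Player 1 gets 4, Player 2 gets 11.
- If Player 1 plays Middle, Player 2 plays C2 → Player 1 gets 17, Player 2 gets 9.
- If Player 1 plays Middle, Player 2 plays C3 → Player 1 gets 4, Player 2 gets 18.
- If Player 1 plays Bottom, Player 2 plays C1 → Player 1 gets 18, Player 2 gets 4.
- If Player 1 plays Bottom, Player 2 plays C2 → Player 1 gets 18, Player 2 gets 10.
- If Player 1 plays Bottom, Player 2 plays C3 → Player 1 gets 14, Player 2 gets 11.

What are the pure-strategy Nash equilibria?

Player 1 against C1: payoffs 11, 4, 18 → best response Bottom.
Player 1 against C2: payoffs 13, 17, 18 → best response Bottom.
Player 1 against C3: payoffs 16, 4, 14 → best response Top.
Player 2 against Top: payoffs 6, 3, 16 → best response C3.
Player 2 against Middle: payoffs 11, 9, 18 → best response C3.
Player 2 against Bottom: payoffs 4, 10, 11 → best response C3.
Mutual best responses: (Top, C3).

(Top, C3)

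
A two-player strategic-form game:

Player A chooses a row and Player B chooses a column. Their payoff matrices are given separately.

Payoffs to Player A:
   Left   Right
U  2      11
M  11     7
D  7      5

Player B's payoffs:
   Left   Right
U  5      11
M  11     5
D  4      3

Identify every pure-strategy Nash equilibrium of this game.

Player A against Left: payoffs 2, 11, 7 → best response M.
Player A against Right: payoffs 11, 7, 5 → best response U.
Player B against U: payoffs 5, 11 → best response Right.
Player B against M: payoffs 11, 5 → best response Left.
Player B against D: payoffs 4, 3 → best response Left.
Mutual best responses: (U, Right); (M, Left).

Pure-strategy Nash equilibria: (U, Right) and (M, Left)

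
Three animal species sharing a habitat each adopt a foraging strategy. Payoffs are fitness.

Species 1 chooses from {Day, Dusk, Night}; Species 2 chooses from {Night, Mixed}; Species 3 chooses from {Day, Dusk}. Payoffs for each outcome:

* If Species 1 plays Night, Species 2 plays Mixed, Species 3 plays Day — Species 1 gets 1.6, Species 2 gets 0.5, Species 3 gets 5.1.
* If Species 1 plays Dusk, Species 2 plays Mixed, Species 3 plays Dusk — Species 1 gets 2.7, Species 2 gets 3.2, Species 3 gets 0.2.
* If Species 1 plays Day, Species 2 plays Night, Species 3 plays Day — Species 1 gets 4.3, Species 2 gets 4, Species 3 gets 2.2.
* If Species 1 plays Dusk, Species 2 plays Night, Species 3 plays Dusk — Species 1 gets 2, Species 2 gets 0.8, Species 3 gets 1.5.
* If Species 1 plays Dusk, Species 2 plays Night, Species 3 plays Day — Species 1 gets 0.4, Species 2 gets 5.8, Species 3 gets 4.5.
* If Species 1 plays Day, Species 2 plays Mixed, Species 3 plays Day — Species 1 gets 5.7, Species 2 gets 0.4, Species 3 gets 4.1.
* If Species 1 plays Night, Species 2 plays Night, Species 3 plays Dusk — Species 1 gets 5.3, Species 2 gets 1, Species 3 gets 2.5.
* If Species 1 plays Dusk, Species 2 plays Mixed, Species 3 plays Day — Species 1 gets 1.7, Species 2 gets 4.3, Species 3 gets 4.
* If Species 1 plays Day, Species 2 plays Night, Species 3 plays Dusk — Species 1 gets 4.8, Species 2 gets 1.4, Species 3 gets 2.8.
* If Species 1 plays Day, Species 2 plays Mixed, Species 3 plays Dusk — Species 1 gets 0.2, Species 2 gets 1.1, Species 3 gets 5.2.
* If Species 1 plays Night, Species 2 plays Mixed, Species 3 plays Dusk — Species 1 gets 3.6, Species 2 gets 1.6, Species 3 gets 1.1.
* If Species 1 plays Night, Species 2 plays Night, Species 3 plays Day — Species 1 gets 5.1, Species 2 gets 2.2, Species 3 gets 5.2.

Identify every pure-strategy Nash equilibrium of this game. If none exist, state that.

(Day, Night, Day): Species 1 can switch to Night (4.3 → 5.1). Not NE.
(Day, Night, Dusk): Species 1 can switch to Night (4.8 → 5.3). Not NE.
(Day, Mixed, Day): Species 2 can switch to Night (0.4 → 4). Not NE.
(Day, Mixed, Dusk): Species 1 can switch to Dusk (0.2 → 2.7). Not NE.
(Dusk, Night, Day): Species 1 can switch to Day (0.4 → 4.3). Not NE.
(Dusk, Night, Dusk): Species 1 can switch to Day (2 → 4.8). Not NE.
(Dusk, Mixed, Day): Species 1 can switch to Day (1.7 → 5.7). Not NE.
(Dusk, Mixed, Dusk): Species 1 can switch to Night (2.7 → 3.6). Not NE.
(Night, Night, Day): Species 1 gets 5.1, best alternative 4.3; Species 2 gets 2.2, best alternative 0.5; Species 3 gets 5.2, best alternative 2.5. No profitable deviation — NE.
(The remaining 3 profiles each have a profitable deviation by the same check.)

The unique pure-strategy Nash equilibrium is (Night, Night, Day).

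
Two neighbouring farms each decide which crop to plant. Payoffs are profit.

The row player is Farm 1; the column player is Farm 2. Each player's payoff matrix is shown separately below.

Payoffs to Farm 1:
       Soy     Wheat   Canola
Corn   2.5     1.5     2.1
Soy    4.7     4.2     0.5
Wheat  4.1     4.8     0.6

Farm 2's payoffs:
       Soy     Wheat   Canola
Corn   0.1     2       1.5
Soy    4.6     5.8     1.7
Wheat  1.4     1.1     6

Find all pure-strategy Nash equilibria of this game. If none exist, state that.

For each player, find the best response to each opponent profile; mutual best responses are the pure NE.
Farm 1 against Soy: payoffs 2.5, 4.7, 4.1 → best response Soy.
Farm 1 against Wheat: payoffs 1.5, 4.2, 4.8 → best response Wheat.
Farm 1 against Canola: payoffs 2.1, 0.5, 0.6 → best response Corn.
Farm 2 against Corn: payoffs 0.1, 2, 1.5 → best response Wheat.
Farm 2 against Soy: payoffs 4.6, 5.8, 1.7 → best response Wheat.
Farm 2 against Wheat: payoffs 1.4, 1.1, 6 → best response Canola.
No profile is a mutual best response for all players.

There is no pure-strategy Nash equilibrium.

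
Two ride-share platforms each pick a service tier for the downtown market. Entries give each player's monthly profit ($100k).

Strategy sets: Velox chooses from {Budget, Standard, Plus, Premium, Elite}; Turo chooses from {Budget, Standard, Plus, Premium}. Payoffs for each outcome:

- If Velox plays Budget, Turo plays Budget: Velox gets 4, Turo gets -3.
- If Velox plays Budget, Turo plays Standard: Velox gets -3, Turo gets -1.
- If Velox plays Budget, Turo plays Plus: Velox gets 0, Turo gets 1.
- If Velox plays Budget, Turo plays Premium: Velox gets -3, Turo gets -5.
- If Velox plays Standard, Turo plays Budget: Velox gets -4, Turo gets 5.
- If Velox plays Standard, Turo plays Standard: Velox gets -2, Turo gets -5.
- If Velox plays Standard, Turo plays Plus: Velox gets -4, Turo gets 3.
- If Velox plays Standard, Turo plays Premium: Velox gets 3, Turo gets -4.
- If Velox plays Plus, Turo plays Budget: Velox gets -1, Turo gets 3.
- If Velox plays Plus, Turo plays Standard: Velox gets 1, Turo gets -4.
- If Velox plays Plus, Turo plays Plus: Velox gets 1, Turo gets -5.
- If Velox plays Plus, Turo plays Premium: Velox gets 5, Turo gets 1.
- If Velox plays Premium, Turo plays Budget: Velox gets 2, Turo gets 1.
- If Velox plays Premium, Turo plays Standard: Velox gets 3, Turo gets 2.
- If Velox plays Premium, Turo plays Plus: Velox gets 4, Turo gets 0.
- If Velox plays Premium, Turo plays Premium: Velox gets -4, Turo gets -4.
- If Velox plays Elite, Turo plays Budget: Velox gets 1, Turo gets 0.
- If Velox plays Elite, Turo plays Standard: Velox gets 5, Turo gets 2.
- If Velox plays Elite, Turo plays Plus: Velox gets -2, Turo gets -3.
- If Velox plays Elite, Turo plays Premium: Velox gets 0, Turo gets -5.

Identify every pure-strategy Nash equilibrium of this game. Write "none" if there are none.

The unique pure-strategy Nash equilibrium is (Elite, Standard).

(Budget, Budget): Turo can switch to Standard (-3 → -1). Not NE.
(Budget, Standard): Velox can switch to Standard (-3 → -2). Not NE.
(Budget, Plus): Velox can switch to Plus (0 → 1). Not NE.
(Budget, Premium): Velox can switch to Standard (-3 → 3). Not NE.
(Standard, Budget): Velox can switch to Budget (-4 → 4). Not NE.
(Standard, Standard): Velox can switch to Plus (-2 → 1). Not NE.
(Standard, Plus): Velox can switch to Budget (-4 → 0). Not NE.
(Standard, Premium): Velox can switch to Plus (3 → 5). Not NE.
(Plus, Budget): Velox can switch to Budget (-1 → 4). Not NE.
(Plus, Standard): Velox can switch to Premium (1 → 3). Not NE.
(Elite, Standard): Velox gets 5, best alternative 3; Turo gets 2, best alternative 0. No profitable deviation — NE.
(The remaining 9 profiles each have a profitable deviation by the same check.)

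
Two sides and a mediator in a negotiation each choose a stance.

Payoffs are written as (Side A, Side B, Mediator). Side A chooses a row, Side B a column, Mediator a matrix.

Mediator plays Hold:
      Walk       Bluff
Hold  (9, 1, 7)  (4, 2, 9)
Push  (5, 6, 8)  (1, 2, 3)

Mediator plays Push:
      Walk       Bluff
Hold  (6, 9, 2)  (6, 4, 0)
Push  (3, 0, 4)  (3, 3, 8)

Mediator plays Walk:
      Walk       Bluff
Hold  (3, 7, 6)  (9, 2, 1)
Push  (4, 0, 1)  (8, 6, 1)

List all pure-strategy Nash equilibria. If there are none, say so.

Check each profile: it is a Nash equilibrium iff no player can strictly gain by switching unilaterally.
(Hold, Walk, Hold): Side B can switch to Bluff (1 → 2). Not NE.
(Hold, Walk, Push): Mediator can switch to Hold (2 → 7). Not NE.
(Hold, Walk, Walk): Side A can switch to Push (3 → 4). Not NE.
(Hold, Bluff, Hold): Side A gets 4, best alternative 1; Side B gets 2, best alternative 1; Mediator gets 9, best alternative 1. No profitable deviation — NE.
(Hold, Bluff, Push): Side B can switch to Walk (4 → 9). Not NE.
(Hold, Bluff, Walk): Side B can switch to Walk (2 → 7). Not NE.
(Push, Walk, Hold): Side A can switch to Hold (5 → 9). Not NE.
(The remaining 5 profiles each have a profitable deviation by the same check.)

Pure NE: (Hold, Bluff, Hold)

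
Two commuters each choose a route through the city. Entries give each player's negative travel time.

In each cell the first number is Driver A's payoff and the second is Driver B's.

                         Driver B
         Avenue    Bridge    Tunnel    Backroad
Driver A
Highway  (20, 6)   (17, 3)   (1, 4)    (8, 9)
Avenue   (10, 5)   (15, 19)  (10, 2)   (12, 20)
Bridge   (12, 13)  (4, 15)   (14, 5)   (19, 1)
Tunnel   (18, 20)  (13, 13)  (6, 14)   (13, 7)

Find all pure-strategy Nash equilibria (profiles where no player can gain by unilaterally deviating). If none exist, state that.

Driver A against Avenue: payoffs 20, 10, 12, 18 → best response Highway.
Driver A against Bridge: payoffs 17, 15, 4, 13 → best response Highway.
Driver A against Tunnel: payoffs 1, 10, 14, 6 → best response Bridge.
Driver A against Backroad: payoffs 8, 12, 19, 13 → best response Bridge.
Driver B against Highway: payoffs 6, 3, 4, 9 → best response Backroad.
Driver B against Avenue: payoffs 5, 19, 2, 20 → best response Backroad.
Driver B against Bridge: payoffs 13, 15, 5, 1 → best response Bridge.
Driver B against Tunnel: payoffs 20, 13, 14, 7 → best response Avenue.
No profile is a mutual best response for all players.

No pure-strategy Nash equilibrium.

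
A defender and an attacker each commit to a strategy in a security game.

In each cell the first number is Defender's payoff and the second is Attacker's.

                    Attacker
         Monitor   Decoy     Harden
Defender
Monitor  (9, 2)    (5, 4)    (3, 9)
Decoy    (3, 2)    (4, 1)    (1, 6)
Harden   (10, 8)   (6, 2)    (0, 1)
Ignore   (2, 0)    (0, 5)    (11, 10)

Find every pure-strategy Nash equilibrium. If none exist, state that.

For each strategy profile, look for a profitable unilateral deviation.
(Monitor, Monitor): Defender can switch to Harden (9 → 10). Not NE.
(Monitor, Decoy): Defender can switch to Harden (5 → 6). Not NE.
(Monitor, Harden): Defender can switch to Ignore (3 → 11). Not NE.
(Decoy, Monitor): Defender can switch to Monitor (3 → 9). Not NE.
(Decoy, Decoy): Defender can switch to Monitor (4 → 5). Not NE.
(Decoy, Harden): Defender can switch to Monitor (1 → 3). Not NE.
(Harden, Monitor): Defender gets 10, best alternative 9; Attacker gets 8, best alternative 2. No profitable deviation — NE.
(Harden, Decoy): Attacker can switch to Monitor (2 → 8). Not NE.
(Harden, Harden): Defender can switch to Monitor (0 → 3). Not NE.
(Ignore, Harden): Defender gets 11, best alternative 3; Attacker gets 10, best alternative 5. No profitable deviation — NE.
(The remaining 2 profiles each have a profitable deviation by the same check.)

(Harden, Monitor), (Ignore, Harden)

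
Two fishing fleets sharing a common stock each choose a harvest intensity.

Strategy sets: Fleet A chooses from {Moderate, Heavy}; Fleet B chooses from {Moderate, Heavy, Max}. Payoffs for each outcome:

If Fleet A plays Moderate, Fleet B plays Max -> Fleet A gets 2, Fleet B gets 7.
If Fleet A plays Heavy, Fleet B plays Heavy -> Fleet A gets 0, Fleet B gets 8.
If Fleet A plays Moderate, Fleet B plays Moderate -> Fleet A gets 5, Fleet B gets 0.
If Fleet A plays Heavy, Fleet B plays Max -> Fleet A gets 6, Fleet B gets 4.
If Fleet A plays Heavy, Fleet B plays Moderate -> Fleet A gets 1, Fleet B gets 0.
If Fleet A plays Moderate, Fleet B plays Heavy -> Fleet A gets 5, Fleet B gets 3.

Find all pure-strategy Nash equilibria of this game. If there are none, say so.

(Moderate, Moderate): Fleet B can switch to Heavy (0 → 3). Not NE.
(Moderate, Heavy): Fleet B can switch to Max (3 → 7). Not NE.
(Moderate, Max): Fleet A can switch to Heavy (2 → 6). Not NE.
(Heavy, Moderate): Fleet A can switch to Moderate (1 → 5). Not NE.
(Heavy, Heavy): Fleet A can switch to Moderate (0 → 5). Not NE.
(Heavy, Max): Fleet B can switch to Heavy (4 → 8). Not NE.

There is no pure-strategy Nash equilibrium.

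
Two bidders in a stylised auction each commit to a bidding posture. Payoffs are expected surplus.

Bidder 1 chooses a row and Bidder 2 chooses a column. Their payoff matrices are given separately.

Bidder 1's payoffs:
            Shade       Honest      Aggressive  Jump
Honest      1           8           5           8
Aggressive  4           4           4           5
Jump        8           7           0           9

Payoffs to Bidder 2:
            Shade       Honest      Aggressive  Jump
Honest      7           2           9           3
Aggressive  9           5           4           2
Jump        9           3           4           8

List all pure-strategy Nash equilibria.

For each player, find the best response to each opponent profile; mutual best responses are the pure NE.
Bidder 1 against Shade: payoffs 1, 4, 8 → best response Jump.
Bidder 1 against Honest: payoffs 8, 4, 7 → best response Honest.
Bidder 1 against Aggressive: payoffs 5, 4, 0 → best response Honest.
Bidder 1 against Jump: payoffs 8, 5, 9 → best response Jump.
Bidder 2 against Honest: payoffs 7, 2, 9, 3 → best response Aggressive.
Bidder 2 against Aggressive: payoffs 9, 5, 4, 2 → best response Shade.
Bidder 2 against Jump: payoffs 9, 3, 4, 8 → best response Shade.
Mutual best responses: (Honest, Aggressive); (Jump, Shade).

The pure Nash equilibria are (Honest, Aggressive); (Jump, Shade).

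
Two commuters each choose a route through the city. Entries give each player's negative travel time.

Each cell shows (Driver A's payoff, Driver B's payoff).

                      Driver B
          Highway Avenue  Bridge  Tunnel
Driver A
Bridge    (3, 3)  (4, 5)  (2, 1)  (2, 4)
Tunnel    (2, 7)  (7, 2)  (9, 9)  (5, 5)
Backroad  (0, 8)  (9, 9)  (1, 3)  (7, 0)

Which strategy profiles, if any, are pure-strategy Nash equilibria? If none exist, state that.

Pure-strategy Nash equilibria: (Tunnel, Bridge), (Backroad, Avenue)

(Bridge, Highway): Driver B can switch to Avenue (3 → 5). Not NE.
(Bridge, Avenue): Driver A can switch to Tunnel (4 → 7). Not NE.
(Bridge, Bridge): Driver A can switch to Tunnel (2 → 9). Not NE.
(Bridge, Tunnel): Driver A can switch to Tunnel (2 → 5). Not NE.
(Tunnel, Highway): Driver A can switch to Bridge (2 → 3). Not NE.
(Tunnel, Avenue): Driver A can switch to Backroad (7 → 9). Not NE.
(Tunnel, Bridge): Driver A gets 9, best alternative 2; Driver B gets 9, best alternative 7. No profitable deviation — NE.
(Tunnel, Tunnel): Driver A can switch to Backroad (5 → 7). Not NE.
(Backroad, Highway): Driver A can switch to Bridge (0 → 3). Not NE.
(Backroad, Avenue): Driver A gets 9, best alternative 7; Driver B gets 9, best alternative 8. No profitable deviation — NE.
(The remaining 2 profiles each have a profitable deviation by the same check.)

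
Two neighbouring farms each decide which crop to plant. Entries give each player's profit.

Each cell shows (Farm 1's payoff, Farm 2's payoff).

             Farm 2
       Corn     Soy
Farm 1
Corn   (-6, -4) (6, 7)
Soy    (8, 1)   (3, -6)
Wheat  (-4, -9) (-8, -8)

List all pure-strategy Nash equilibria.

Pure-strategy Nash equilibria: (Corn, Soy); (Soy, Corn)

Farm 1 against Corn: payoffs -6, 8, -4 → best response Soy.
Farm 1 against Soy: payoffs 6, 3, -8 → best response Corn.
Farm 2 against Corn: payoffs -4, 7 → best response Soy.
Farm 2 against Soy: payoffs 1, -6 → best response Corn.
Farm 2 against Wheat: payoffs -9, -8 → best response Soy.
Mutual best responses: (Corn, Soy); (Soy, Corn).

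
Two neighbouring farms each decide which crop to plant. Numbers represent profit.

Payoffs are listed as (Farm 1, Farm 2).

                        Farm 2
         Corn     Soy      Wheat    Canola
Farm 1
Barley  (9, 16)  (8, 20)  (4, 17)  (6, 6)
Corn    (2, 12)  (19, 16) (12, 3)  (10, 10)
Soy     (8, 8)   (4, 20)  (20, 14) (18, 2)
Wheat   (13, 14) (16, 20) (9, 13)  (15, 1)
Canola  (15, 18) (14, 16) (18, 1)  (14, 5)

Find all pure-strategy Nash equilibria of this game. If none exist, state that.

Pure-strategy Nash equilibria: (Corn, Soy) and (Canola, Corn)

Mark each player's best response to every combination of opponents' strategies; a profile where every player is best-responding is a pure Nash equilibrium.
Farm 1 against Corn: payoffs 9, 2, 8, 13, 15 → best response Canola.
Farm 1 against Soy: payoffs 8, 19, 4, 16, 14 → best response Corn.
Farm 1 against Wheat: payoffs 4, 12, 20, 9, 18 → best response Soy.
Farm 1 against Canola: payoffs 6, 10, 18, 15, 14 → best response Soy.
Farm 2 against Barley: payoffs 16, 20, 17, 6 → best response Soy.
Farm 2 against Corn: payoffs 12, 16, 3, 10 → best response Soy.
Farm 2 against Soy: payoffs 8, 20, 14, 2 → best response Soy.
Farm 2 against Wheat: payoffs 14, 20, 13, 1 → best response Soy.
Farm 2 against Canola: payoffs 18, 16, 1, 5 → best response Corn.
Mutual best responses: (Corn, Soy); (Canola, Corn).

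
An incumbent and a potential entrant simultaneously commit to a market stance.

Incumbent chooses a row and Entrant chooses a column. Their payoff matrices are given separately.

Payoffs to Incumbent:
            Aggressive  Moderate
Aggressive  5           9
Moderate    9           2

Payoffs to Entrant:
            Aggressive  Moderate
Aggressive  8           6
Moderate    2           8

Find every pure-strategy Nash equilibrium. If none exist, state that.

(Aggressive, Aggressive): Incumbent can switch to Moderate (5 → 9). Not NE.
(Aggressive, Moderate): Entrant can switch to Aggressive (6 → 8). Not NE.
(Moderate, Aggressive): Entrant can switch to Moderate (2 → 8). Not NE.
(Moderate, Moderate): Incumbent can switch to Aggressive (2 → 9). Not NE.

none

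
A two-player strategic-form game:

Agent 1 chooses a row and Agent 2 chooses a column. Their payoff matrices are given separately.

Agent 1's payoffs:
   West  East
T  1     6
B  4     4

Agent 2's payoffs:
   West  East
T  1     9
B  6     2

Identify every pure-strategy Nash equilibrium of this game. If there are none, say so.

Check each profile: it is a Nash equilibrium iff no player can strictly gain by switching unilaterally.
(T, West): Agent 1 can switch to B (1 → 4). Not NE.
(T, East): Agent 1 gets 6, best alternative 4; Agent 2 gets 9, best alternative 1. No profitable deviation — NE.
(B, West): Agent 1 gets 4, best alternative 1; Agent 2 gets 6, best alternative 2. No profitable deviation — NE.
(B, East): Agent 1 can switch to T (4 → 6). Not NE.

(T, East); (B, West)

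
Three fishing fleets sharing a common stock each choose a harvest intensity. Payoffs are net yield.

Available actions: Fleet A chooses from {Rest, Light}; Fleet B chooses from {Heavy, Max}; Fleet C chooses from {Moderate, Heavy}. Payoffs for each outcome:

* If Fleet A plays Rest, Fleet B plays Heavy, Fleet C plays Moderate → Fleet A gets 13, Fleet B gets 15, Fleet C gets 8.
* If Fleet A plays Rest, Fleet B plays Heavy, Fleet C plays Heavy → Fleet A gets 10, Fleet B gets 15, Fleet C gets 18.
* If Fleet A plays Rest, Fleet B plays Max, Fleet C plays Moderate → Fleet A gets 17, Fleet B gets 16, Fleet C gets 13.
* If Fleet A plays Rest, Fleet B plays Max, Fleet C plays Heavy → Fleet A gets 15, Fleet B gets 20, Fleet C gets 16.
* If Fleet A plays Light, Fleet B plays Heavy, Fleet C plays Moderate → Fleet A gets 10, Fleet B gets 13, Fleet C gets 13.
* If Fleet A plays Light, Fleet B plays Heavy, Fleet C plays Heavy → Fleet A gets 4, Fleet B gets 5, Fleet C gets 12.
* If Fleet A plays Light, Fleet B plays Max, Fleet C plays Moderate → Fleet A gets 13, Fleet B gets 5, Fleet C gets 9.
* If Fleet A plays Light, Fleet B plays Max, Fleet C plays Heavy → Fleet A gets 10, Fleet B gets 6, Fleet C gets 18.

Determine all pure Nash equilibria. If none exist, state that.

(Rest, Heavy, Moderate): Fleet B can switch to Max (15 → 16). Not NE.
(Rest, Heavy, Heavy): Fleet B can switch to Max (15 → 20). Not NE.
(Rest, Max, Moderate): Fleet C can switch to Heavy (13 → 16). Not NE.
(Rest, Max, Heavy): Fleet A gets 15, best alternative 10; Fleet B gets 20, best alternative 15; Fleet C gets 16, best alternative 13. No profitable deviation — NE.
(Light, Heavy, Moderate): Fleet A can switch to Rest (10 → 13). Not NE.
(Light, Heavy, Heavy): Fleet A can switch to Rest (4 → 10). Not NE.
(Light, Max, Moderate): Fleet A can switch to Rest (13 → 17). Not NE.
(Light, Max, Heavy): Fleet A can switch to Rest (10 → 15). Not NE.

Pure NE: (Rest, Max, Heavy)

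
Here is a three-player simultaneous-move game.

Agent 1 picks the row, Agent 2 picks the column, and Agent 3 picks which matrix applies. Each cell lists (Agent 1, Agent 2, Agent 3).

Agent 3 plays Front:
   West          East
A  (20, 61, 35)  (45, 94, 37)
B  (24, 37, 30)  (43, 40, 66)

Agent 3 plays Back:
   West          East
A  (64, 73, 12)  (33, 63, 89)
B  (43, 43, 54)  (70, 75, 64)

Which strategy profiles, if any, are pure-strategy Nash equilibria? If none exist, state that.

Check each profile: it is a Nash equilibrium iff no player can strictly gain by switching unilaterally.
(A, West, Front): Agent 1 can switch to B (20 → 24). Not NE.
(A, West, Back): Agent 3 can switch to Front (12 → 35). Not NE.
(A, East, Front): Agent 3 can switch to Back (37 → 89). Not NE.
(A, East, Back): Agent 1 can switch to B (33 → 70). Not NE.
(B, West, Front): Agent 2 can switch to East (37 → 40). Not NE.
(B, West, Back): Agent 1 can switch to A (43 → 64). Not NE.
(B, East, Front): Agent 1 can switch to A (43 → 45). Not NE.
(B, East, Back): Agent 3 can switch to Front (64 → 66). Not NE.

This game has no pure Nash equilibrium.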